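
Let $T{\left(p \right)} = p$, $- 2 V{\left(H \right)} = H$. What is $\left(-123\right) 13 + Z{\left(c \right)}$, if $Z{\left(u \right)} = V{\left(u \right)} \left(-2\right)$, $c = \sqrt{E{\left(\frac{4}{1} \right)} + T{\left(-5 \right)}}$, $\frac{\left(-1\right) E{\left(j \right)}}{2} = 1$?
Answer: $-1599 + i \sqrt{7} \approx -1599.0 + 2.6458 i$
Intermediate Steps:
$V{\left(H \right)} = - \frac{H}{2}$
$E{\left(j \right)} = -2$ ($E{\left(j \right)} = \left(-2\right) 1 = -2$)
$c = i \sqrt{7}$ ($c = \sqrt{-2 - 5} = \sqrt{-7} = i \sqrt{7} \approx 2.6458 i$)
$Z{\left(u \right)} = u$ ($Z{\left(u \right)} = - \frac{u}{2} \left(-2\right) = u$)
$\left(-123\right) 13 + Z{\left(c \right)} = \left(-123\right) 13 + i \sqrt{7} = -1599 + i \sqrt{7}$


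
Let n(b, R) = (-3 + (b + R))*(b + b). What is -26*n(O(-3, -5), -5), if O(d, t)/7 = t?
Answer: -78260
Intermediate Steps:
O(d, t) = 7*t
n(b, R) = 2*b*(-3 + R + b) (n(b, R) = (-3 + (R + b))*(2*b) = (-3 + R + b)*(2*b) = 2*b*(-3 + R + b))
-26*n(O(-3, -5), -5) = -52*7*(-5)*(-3 - 5 + 7*(-5)) = -52*(-35)*(-3 - 5 - 35) = -52*(-35)*(-43) = -26*3010 = -78260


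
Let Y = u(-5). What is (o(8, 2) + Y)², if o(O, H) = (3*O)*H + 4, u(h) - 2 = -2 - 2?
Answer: 2500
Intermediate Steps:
u(h) = -2 (u(h) = 2 + (-2 - 2) = 2 - 4 = -2)
Y = -2
o(O, H) = 4 + 3*H*O (o(O, H) = 3*H*O + 4 = 4 + 3*H*O)
(o(8, 2) + Y)² = ((4 + 3*2*8) - 2)² = ((4 + 48) - 2)² = (52 - 2)² = 50² = 2500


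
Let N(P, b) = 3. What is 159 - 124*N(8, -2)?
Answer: -213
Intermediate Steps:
159 - 124*N(8, -2) = 159 - 124*3 = 159 - 372 = -213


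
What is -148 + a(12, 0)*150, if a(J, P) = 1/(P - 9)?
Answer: -494/3 ≈ -164.67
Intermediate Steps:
a(J, P) = 1/(-9 + P)
-148 + a(12, 0)*150 = -148 + 150/(-9 + 0) = -148 + 150/(-9) = -148 - ⅑*150 = -148 - 50/3 = -494/3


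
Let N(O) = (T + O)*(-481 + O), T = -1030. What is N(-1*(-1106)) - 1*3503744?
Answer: -3456244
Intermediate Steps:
N(O) = (-1030 + O)*(-481 + O)
N(-1*(-1106)) - 1*3503744 = (495430 + (-1*(-1106))² - (-1511)*(-1106)) - 1*3503744 = (495430 + 1106² - 1511*1106) - 3503744 = (495430 + 1223236 - 1671166) - 3503744 = 47500 - 3503744 = -3456244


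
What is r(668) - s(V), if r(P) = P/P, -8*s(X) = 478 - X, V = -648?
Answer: 567/4 ≈ 141.75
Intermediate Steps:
s(X) = -239/4 + X/8 (s(X) = -(478 - X)/8 = -239/4 + X/8)
r(P) = 1
r(668) - s(V) = 1 - (-239/4 + (1/8)*(-648)) = 1 - (-239/4 - 81) = 1 - 1*(-563/4) = 1 + 563/4 = 567/4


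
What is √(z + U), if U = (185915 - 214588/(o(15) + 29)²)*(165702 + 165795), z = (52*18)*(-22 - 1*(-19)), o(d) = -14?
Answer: √1532852628871/5 ≈ 2.4762e+5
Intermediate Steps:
z = -2808 (z = 936*(-22 + 19) = 936*(-3) = -2808)
U = 1532852699071/25 (U = (185915 - 214588/(-14 + 29)²)*(165702 + 165795) = (185915 - 214588/(15²))*331497 = (185915 - 214588/225)*331497 = (41616287/225)*331497 = 1532852699071/25 ≈ 6.1314e+10)
√(z + U) = √(-2808 + 1532852699071/25) = √(1532852628871/25) = √1532852628871/5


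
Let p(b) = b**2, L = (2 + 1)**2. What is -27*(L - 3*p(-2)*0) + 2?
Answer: -241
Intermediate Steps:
L = 9 (L = 3**2 = 9)
-27*(L - 3*p(-2)*0) + 2 = -27*(9 - 3*(-2)**2*0) + 2 = -27*(9 - 3*4*0) + 2 = -27*(9 - 12*0) + 2 = -27*(9 + 0) + 2 = -27*9 + 2 = -243 + 2 = -241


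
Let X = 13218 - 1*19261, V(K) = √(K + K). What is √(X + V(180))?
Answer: √(-6043 + 6*√10) ≈ 77.615*I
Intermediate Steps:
V(K) = √2*√K (V(K) = √(2*K) = √2*√K)
X = -6043 (X = 13218 - 19261 = -6043)
√(X + V(180)) = √(-6043 + √2*√180) = √(-6043 + √2*(6*√5)) = √(-6043 + 6*√10)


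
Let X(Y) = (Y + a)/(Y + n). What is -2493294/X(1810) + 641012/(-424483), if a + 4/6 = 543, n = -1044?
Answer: -2432117910892280/2995576531 ≈ -8.1190e+5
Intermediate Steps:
a = 1627/3 (a = -2/3 + 543 = 1627/3 ≈ 542.33)
X(Y) = (1627/3 + Y)/(-1044 + Y) (X(Y) = (Y + 1627/3)/(Y - 1044) = (1627/3 + Y)/(-1044 + Y))
-2493294/X(1810) + 641012/(-424483) = -2493294*(-1044 + 1810)/(1627/3 + 1810) + 641012/(-424483) = -2493294/((7057/3)/766) + 641012*(-1/424483) = -2493294/((1/766)*(7057/3)) - 641012/424483 = -2493294/7057/2298 - 641012/424483 = -2493294*2298/7057 - 641012/424483 = -5729589612/7057 - 641012/424483 = -2432117910892280/2995576531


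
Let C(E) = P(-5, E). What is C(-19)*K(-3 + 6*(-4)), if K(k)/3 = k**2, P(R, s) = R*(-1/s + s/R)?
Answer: -800442/19 ≈ -42129.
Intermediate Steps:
C(E) = E + 5/E (C(E) = E - 1*(-5)/E = E + 5/E)
K(k) = 3*k**2
C(-19)*K(-3 + 6*(-4)) = (-19 + 5/(-19))*(3*(-3 + 6*(-4))**2) = (-19 + 5*(-1/19))*(3*(-3 - 24)**2) = (-19 - 5/19)*(3*(-27)**2) = -1098*729/19 = -366/19*2187 = -800442/19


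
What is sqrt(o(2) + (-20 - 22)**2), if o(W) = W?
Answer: sqrt(1766) ≈ 42.024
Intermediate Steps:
sqrt(o(2) + (-20 - 22)**2) = sqrt(2 + (-20 - 22)**2) = sqrt(2 + (-42)**2) = sqrt(2 + 1764) = sqrt(1766)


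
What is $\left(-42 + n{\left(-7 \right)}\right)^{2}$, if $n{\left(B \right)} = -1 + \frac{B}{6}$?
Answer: $\frac{70225}{36} \approx 1950.7$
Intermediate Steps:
$n{\left(B \right)} = -1 + \frac{B}{6}$ ($n{\left(B \right)} = -1 + B \frac{1}{6} = -1 + \frac{B}{6}$)
$\left(-42 + n{\left(-7 \right)}\right)^{2} = \left(-42 + \left(-1 + \frac{1}{6} \left(-7\right)\right)\right)^{2} = \left(-42 - \frac{13}{6}\right)^{2} = \left(- \frac{265}{6}\right)^{2} = \frac{70225}{36}$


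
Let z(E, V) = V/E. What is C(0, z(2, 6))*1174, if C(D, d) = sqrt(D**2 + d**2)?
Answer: 3522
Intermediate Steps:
C(0, z(2, 6))*1174 = sqrt(0**2 + (6/2)**2)*1174 = sqrt(0 + (6*(1/2))**2)*1174 = sqrt(0 + 3**2)*1174 = sqrt(0 + 9)*1174 = sqrt(9)*1174 = 3*1174 = 3522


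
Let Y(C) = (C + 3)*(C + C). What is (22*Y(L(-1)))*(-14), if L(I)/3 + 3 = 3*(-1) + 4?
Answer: -11088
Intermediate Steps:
L(I) = -6 (L(I) = -9 + 3*(3*(-1) + 4) = -9 + 3*(-3 + 4) = -9 + 3*1 = -9 + 3 = -6)
Y(C) = 2*C*(3 + C) (Y(C) = (3 + C)*(2*C) = 2*C*(3 + C))
(22*Y(L(-1)))*(-14) = (22*(2*(-6)*(3 - 6)))*(-14) = (22*(2*(-6)*(-3)))*(-14) = (22*36)*(-14) = 792*(-14) = -11088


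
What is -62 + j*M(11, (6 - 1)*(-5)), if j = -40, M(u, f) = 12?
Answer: -542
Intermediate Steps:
-62 + j*M(11, (6 - 1)*(-5)) = -62 - 40*12 = -62 - 480 = -542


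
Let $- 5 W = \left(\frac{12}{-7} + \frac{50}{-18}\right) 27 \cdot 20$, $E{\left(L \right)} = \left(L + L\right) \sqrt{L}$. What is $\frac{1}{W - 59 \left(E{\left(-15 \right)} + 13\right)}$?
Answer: $- \frac{13811}{2306574229} - \frac{86730 i \sqrt{15}}{2306574229} \approx -5.9877 \cdot 10^{-6} - 0.00014563 i$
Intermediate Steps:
$E{\left(L \right)} = 2 L^{\frac{3}{2}}$ ($E{\left(L \right)} = 2 L \sqrt{L} = 2 L^{\frac{3}{2}}$)
$W = \frac{3396}{7}$ ($W = - \frac{\left(\frac{12}{-7} + \frac{50}{-18}\right) 27 \cdot 20}{5} = - \frac{\left(12 \left(- \frac{1}{7}\right) + 50 \left(- \frac{1}{18}\right)\right) 27 \cdot 20}{5} = - \frac{\left(- \frac{12}{7} - \frac{25}{9}\right) 27 \cdot 20}{5} = - \frac{\left(- \frac{283}{63}\right) 27 \cdot 20}{5} = - \frac{\left(- \frac{849}{7}\right) 20}{5} = \left(- \frac{1}{5}\right) \left(- \frac{16980}{7}\right) = \frac{3396}{7} \approx 485.14$)
$\frac{1}{W - 59 \left(E{\left(-15 \right)} + 13\right)} = \frac{1}{\frac{3396}{7} - 59 \left(2 \left(-15\right)^{\frac{3}{2}} + 13\right)} = \frac{1}{\frac{3396}{7} - 59 \left(2 \left(- 15 i \sqrt{15}\right) + 13\right)} = \frac{1}{\frac{3396}{7} - 59 \left(- 30 i \sqrt{15} + 13\right)} = \frac{1}{\frac{3396}{7} - 59 \left(13 - 30 i \sqrt{15}\right)} = \frac{1}{\frac{3396}{7} - \left(767 - 1770 i \sqrt{15}\right)} = \frac{1}{- \frac{1973}{7} + 1770 i \sqrt{15}}$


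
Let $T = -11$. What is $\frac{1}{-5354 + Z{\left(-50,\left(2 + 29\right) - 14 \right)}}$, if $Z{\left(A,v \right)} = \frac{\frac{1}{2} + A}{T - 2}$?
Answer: $- \frac{26}{139105} \approx -0.00018691$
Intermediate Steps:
$Z{\left(A,v \right)} = - \frac{1}{26} - \frac{A}{13}$ ($Z{\left(A,v \right)} = \frac{\frac{1}{2} + A}{-11 - 2} = \frac{\frac{1}{2} + A}{-13} = \left(\frac{1}{2} + A\right) \left(- \frac{1}{13}\right) = - \frac{1}{26} - \frac{A}{13}$)
$\frac{1}{-5354 + Z{\left(-50,\left(2 + 29\right) - 14 \right)}} = \frac{1}{-5354 - - \frac{99}{26}} = \frac{1}{-5354 + \left(- \frac{1}{26} + \frac{50}{13}\right)} = \frac{1}{-5354 + \frac{99}{26}} = \frac{1}{- \frac{139105}{26}} = - \frac{26}{139105}$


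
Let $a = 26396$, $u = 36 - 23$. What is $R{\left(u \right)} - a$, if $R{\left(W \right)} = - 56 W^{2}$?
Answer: $-35860$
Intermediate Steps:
$u = 13$
$R{\left(u \right)} - a = - 56 \cdot 13^{2} - 26396 = \left(-56\right) 169 - 26396 = -9464 - 26396 = -35860$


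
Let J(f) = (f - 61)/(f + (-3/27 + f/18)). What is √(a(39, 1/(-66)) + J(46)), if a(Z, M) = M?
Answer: I*√16808781/7194 ≈ 0.5699*I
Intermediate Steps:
J(f) = (-61 + f)/(-⅑ + 19*f/18) (J(f) = (-61 + f)/(f + (-3*1/27 + f*(1/18))) = (-61 + f)/(f + (-⅑ + f/18)) = (-61 + f)/(-⅑ + 19*f/18))
√(a(39, 1/(-66)) + J(46)) = √(1/(-66) + 18*(-61 + 46)/(-2 + 19*46)) = √(-1/66 + 18*(-15)/(-2 + 874)) = √(-1/66 + 18*(-15)/872) = √(-1/66 + 18*(1/872)*(-15)) = √(-1/66 - 135/436) = √(-4673/14388) = I*√16808781/7194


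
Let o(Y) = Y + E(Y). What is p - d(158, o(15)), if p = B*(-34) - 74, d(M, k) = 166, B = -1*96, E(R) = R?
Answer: 3024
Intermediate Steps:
B = -96
o(Y) = 2*Y (o(Y) = Y + Y = 2*Y)
p = 3190 (p = -96*(-34) - 74 = 3264 - 74 = 3190)
p - d(158, o(15)) = 3190 - 1*166 = 3190 - 166 = 3024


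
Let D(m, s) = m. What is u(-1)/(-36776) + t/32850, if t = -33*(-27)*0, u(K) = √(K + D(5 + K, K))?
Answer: -√3/36776 ≈ -4.7097e-5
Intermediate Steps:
u(K) = √(5 + 2*K) (u(K) = √(K + (5 + K)) = √(5 + 2*K))
t = 0 (t = 891*0 = 0)
u(-1)/(-36776) + t/32850 = √(5 + 2*(-1))/(-36776) + 0/32850 = √(5 - 2)*(-1/36776) + 0*(1/32850) = √3*(-1/36776) + 0 = -√3/36776 + 0 = -√3/36776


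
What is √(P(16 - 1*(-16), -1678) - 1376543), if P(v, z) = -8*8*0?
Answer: I*√1376543 ≈ 1173.3*I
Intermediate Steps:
P(v, z) = 0 (P(v, z) = -64*0 = 0)
√(P(16 - 1*(-16), -1678) - 1376543) = √(0 - 1376543) = √(-1376543) = I*√1376543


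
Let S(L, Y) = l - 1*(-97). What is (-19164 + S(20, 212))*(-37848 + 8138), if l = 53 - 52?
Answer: 566450860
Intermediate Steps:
l = 1
S(L, Y) = 98 (S(L, Y) = 1 - 1*(-97) = 1 + 97 = 98)
(-19164 + S(20, 212))*(-37848 + 8138) = (-19164 + 98)*(-37848 + 8138) = -19066*(-29710) = 566450860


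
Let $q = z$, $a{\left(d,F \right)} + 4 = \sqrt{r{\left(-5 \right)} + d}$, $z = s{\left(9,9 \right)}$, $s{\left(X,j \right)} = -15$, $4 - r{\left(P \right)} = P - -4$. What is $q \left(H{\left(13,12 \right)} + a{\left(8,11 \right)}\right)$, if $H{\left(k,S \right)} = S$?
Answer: $-120 - 15 \sqrt{13} \approx -174.08$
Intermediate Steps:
$r{\left(P \right)} = - P$ ($r{\left(P \right)} = 4 - \left(P - -4\right) = 4 - \left(P + 4\right) = 4 - \left(4 + P\right) = - P$)
$z = -15$
$a{\left(d,F \right)} = -4 + \sqrt{5 + d}$ ($a{\left(d,F \right)} = -4 + \sqrt{\left(-1\right) \left(-5\right) + d} = -4 + \sqrt{5 + d}$)
$q = -15$
$q \left(H{\left(13,12 \right)} + a{\left(8,11 \right)}\right) = - 15 \left(12 - \left(4 - \sqrt{5 + 8}\right)\right) = - 15 \left(12 - \left(4 - \sqrt{13}\right)\right) = - 15 \left(8 + \sqrt{13}\right) = -120 - 15 \sqrt{13}$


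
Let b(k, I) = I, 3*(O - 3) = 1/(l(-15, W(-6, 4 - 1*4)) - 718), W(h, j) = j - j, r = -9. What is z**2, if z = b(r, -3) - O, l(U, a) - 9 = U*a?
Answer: 162843121/4524129 ≈ 35.994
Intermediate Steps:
W(h, j) = 0
l(U, a) = 9 + U*a
O = 6380/2127 (O = 3 + 1/(3*((9 - 15*0) - 718)) = 3 + 1/(3*((9 + 0) - 718)) = 3 + 1/(3*(9 - 718)) = 3 + (1/3)/(-709) = 3 + (1/3)*(-1/709) = 3 - 1/2127 = 6380/2127 ≈ 2.9995)
z = -12761/2127 (z = -3 - 1*6380/2127 = -3 - 6380/2127 = -12761/2127 ≈ -5.9995)
z**2 = (-12761/2127)**2 = 162843121/4524129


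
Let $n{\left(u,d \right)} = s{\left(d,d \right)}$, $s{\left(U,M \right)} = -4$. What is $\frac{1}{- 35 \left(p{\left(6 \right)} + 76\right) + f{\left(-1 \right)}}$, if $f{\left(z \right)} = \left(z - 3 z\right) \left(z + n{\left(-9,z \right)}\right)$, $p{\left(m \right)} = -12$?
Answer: $- \frac{1}{2250} \approx -0.00044444$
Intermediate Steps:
$n{\left(u,d \right)} = -4$
$f{\left(z \right)} = - 2 z \left(-4 + z\right)$ ($f{\left(z \right)} = \left(z - 3 z\right) \left(z - 4\right) = - 2 z \left(-4 + z\right)$)
$\frac{1}{- 35 \left(p{\left(6 \right)} + 76\right) + f{\left(-1 \right)}} = \frac{1}{- 35 \left(-12 + 76\right) + 2 \left(-1\right) \left(4 - -1\right)} = \frac{1}{\left(-35\right) 64 + 2 \left(-1\right) \left(4 + 1\right)} = \frac{1}{-2240 + 2 \left(-1\right) 5} = \frac{1}{-2240 - 10} = \frac{1}{-2250} = - \frac{1}{2250}$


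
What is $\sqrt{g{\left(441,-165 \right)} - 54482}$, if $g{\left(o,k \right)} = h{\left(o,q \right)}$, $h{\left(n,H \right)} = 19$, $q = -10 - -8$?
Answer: $i \sqrt{54463} \approx 233.37 i$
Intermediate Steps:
$q = -2$ ($q = -10 + 8 = -2$)
$g{\left(o,k \right)} = 19$
$\sqrt{g{\left(441,-165 \right)} - 54482} = \sqrt{19 - 54482} = \sqrt{-54463} = i \sqrt{54463}$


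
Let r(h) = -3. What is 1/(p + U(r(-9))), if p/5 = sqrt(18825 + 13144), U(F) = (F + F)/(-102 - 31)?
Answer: -798/14137490989 + 88445*sqrt(31969)/14137490989 ≈ 0.0011185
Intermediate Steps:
U(F) = -2*F/133 (U(F) = (2*F)/(-133) = (2*F)*(-1/133) = -2*F/133)
p = 5*sqrt(31969) (p = 5*sqrt(18825 + 13144) = 5*sqrt(31969) ≈ 893.99)
1/(p + U(r(-9))) = 1/(5*sqrt(31969) - 2/133*(-3)) = 1/(5*sqrt(31969) + 6/133) = 1/(6/133 + 5*sqrt(31969))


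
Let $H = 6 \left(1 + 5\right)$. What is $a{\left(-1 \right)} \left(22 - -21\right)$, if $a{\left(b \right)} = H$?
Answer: $1548$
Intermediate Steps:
$H = 36$ ($H = 6 \cdot 6 = 36$)
$a{\left(b \right)} = 36$
$a{\left(-1 \right)} \left(22 - -21\right) = 36 \left(22 - -21\right) = 36 \left(22 + 21\right) = 36 \cdot 43 = 1548$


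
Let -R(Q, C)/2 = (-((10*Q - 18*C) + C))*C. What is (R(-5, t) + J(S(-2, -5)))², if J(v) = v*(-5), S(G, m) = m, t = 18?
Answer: 163609681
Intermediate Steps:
R(Q, C) = -2*C*(-10*Q + 17*C) (R(Q, C) = -2*(-((10*Q - 18*C) + C))*C = -2*(-((-18*C + 10*Q) + C))*C = -2*(-(-17*C + 10*Q))*C = -2*(-10*Q + 17*C)*C = -2*C*(-10*Q + 17*C))
J(v) = -5*v
(R(-5, t) + J(S(-2, -5)))² = (2*18*(-17*18 + 10*(-5)) - 5*(-5))² = (2*18*(-306 - 50) + 25)² = (2*18*(-356) + 25)² = (-12816 + 25)² = (-12791)² = 163609681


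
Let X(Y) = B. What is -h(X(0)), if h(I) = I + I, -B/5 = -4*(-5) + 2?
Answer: 220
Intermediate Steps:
B = -110 (B = -5*(-4*(-5) + 2) = -5*(20 + 2) = -5*22 = -110)
X(Y) = -110
h(I) = 2*I
-h(X(0)) = -2*(-110) = -1*(-220) = 220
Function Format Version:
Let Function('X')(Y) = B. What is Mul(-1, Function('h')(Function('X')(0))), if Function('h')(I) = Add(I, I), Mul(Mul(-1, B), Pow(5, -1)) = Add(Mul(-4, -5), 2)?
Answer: 220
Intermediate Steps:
B = -110 (B = Mul(-5, Add(Mul(-4, -5), 2)) = Mul(-5, Add(20, 2)) = Mul(-5, 22) = -110)
Function('X')(Y) = -110
Function('h')(I) = Mul(2, I)
Mul(-1, Function('h')(Function('X')(0))) = Mul(-1, Mul(2, -110)) = Mul(-1, -220) = 220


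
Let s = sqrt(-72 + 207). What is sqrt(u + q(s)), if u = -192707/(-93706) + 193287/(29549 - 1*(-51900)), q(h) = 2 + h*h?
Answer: sqrt(8238471807360453800542)/7632259994 ≈ 11.892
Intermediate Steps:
s = 3*sqrt(15) (s = sqrt(135) = 3*sqrt(15) ≈ 11.619)
q(h) = 2 + h**2
u = 33807944065/7632259994 (u = -192707*(-1/93706) + 193287/(29549 + 51900) = 192707/93706 + 193287/81449 = 33807944065/7632259994 ≈ 4.4296)
sqrt(u + q(s)) = sqrt(33807944065/7632259994 + (2 + (3*sqrt(15))**2)) = sqrt(33807944065/7632259994 + (2 + 135)) = sqrt(33807944065/7632259994 + 137) = sqrt(1079427563243/7632259994) = sqrt(8238471807360453800542)/7632259994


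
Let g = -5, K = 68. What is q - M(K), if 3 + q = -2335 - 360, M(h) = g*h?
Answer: -2358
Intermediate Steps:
M(h) = -5*h
q = -2698 (q = -3 + (-2335 - 360) = -3 - 2695 = -2698)
q - M(K) = -2698 - (-5)*68 = -2698 - 1*(-340) = -2698 + 340 = -2358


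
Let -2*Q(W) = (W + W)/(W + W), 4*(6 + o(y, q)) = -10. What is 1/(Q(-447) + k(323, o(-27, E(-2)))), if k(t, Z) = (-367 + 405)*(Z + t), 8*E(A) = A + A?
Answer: 2/23901 ≈ 8.3679e-5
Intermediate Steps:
E(A) = A/4 (E(A) = (A + A)/8 = (2*A)/8 = A/4)
o(y, q) = -17/2 (o(y, q) = -6 + (1/4)*(-10) = -6 - 5/2 = -17/2)
Q(W) = -1/2 (Q(W) = -(W + W)/(2*(W + W)) = -2*W/(2*(2*W)) = -2*W*1/(2*W)/2 = -1/2*1 = -1/2)
k(t, Z) = 38*Z + 38*t (k(t, Z) = 38*(Z + t) = 38*Z + 38*t)
1/(Q(-447) + k(323, o(-27, E(-2)))) = 1/(-1/2 + (38*(-17/2) + 38*323)) = 1/(-1/2 + (-323 + 12274)) = 1/(-1/2 + 11951) = 1/(23901/2) = 2/23901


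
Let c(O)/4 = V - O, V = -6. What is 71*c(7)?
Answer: -3692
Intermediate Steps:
c(O) = -24 - 4*O (c(O) = 4*(-6 - O) = -24 - 4*O)
71*c(7) = 71*(-24 - 4*7) = 71*(-24 - 28) = 71*(-52) = -3692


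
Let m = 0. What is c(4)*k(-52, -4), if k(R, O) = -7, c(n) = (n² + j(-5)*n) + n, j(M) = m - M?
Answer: -280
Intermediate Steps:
j(M) = -M (j(M) = 0 - M = -M)
c(n) = n² + 6*n (c(n) = (n² + (-1*(-5))*n) + n = (n² + 5*n) + n = n² + 6*n)
c(4)*k(-52, -4) = (4*(6 + 4))*(-7) = (4*10)*(-7) = 40*(-7) = -280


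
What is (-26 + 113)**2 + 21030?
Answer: 28599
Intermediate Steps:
(-26 + 113)**2 + 21030 = 87**2 + 21030 = 7569 + 21030 = 28599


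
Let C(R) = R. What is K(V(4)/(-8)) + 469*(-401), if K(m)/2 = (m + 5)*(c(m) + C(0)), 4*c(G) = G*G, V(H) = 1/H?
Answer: -12325289825/65536 ≈ -1.8807e+5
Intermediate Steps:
c(G) = G²/4 (c(G) = (G*G)/4 = G²/4)
K(m) = m²*(5 + m)/2 (K(m) = 2*((m + 5)*(m²/4 + 0)) = 2*((5 + m)*(m²/4)) = 2*(m²*(5 + m)/4) = m²*(5 + m)/2)
K(V(4)/(-8)) + 469*(-401) = (1/(4*(-8)))²*(5 + 1/(4*(-8)))/2 + 469*(-401) = ((¼)*(-⅛))²*(5 + (¼)*(-⅛))/2 - 188069 = (-1/32)²*(5 - 1/32)/2 - 188069 = (½)*(1/1024)*(159/32) - 188069 = 159/65536 - 188069 = -12325289825/65536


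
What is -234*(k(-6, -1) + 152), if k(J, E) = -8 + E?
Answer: -33462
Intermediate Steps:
-234*(k(-6, -1) + 152) = -234*((-8 - 1) + 152) = -234*(-9 + 152) = -234*143 = -33462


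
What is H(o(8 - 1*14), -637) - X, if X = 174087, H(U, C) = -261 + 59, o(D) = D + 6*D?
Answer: -174289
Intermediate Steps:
o(D) = 7*D
H(U, C) = -202
H(o(8 - 1*14), -637) - X = -202 - 1*174087 = -202 - 174087 = -174289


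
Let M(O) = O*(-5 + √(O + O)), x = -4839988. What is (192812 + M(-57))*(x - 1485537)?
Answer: -1221439900925 + 360554925*I*√114 ≈ -1.2214e+12 + 3.8497e+9*I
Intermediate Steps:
M(O) = O*(-5 + √2*√O) (M(O) = O*(-5 + √(2*O)) = O*(-5 + √2*√O))
(192812 + M(-57))*(x - 1485537) = (192812 + (-5*(-57) + √2*(-57)^(3/2)))*(-4839988 - 1485537) = (192812 + (285 + √2*(-57*I*√57)))*(-6325525) = (192812 + (285 - 57*I*√114))*(-6325525) = (193097 - 57*I*√114)*(-6325525) = -1221439900925 + 360554925*I*√114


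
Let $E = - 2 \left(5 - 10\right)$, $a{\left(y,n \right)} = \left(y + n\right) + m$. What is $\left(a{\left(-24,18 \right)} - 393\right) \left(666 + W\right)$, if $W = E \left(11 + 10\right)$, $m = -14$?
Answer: $-361788$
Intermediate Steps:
$a{\left(y,n \right)} = -14 + n + y$ ($a{\left(y,n \right)} = \left(y + n\right) - 14 = \left(n + y\right) - 14 = -14 + n + y$)
$E = 10$ ($E = - 2 \left(5 - 10\right) = \left(-2\right) \left(-5\right) = 10$)
$W = 210$ ($W = 10 \left(11 + 10\right) = 10 \cdot 21 = 210$)
$\left(a{\left(-24,18 \right)} - 393\right) \left(666 + W\right) = \left(\left(-14 + 18 - 24\right) - 393\right) \left(666 + 210\right) = \left(-20 - 393\right) 876 = \left(-413\right) 876 = -361788$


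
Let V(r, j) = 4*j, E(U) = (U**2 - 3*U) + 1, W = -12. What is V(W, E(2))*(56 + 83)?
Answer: -556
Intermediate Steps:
E(U) = 1 + U**2 - 3*U
V(W, E(2))*(56 + 83) = (4*(1 + 2**2 - 3*2))*(56 + 83) = (4*(1 + 4 - 6))*139 = (4*(-1))*139 = -4*139 = -556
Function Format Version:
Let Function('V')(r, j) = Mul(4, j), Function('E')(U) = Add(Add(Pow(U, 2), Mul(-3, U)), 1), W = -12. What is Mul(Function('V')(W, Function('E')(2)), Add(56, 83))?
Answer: -556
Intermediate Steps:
Function('E')(U) = Add(1, Pow(U, 2), Mul(-3, U))
Mul(Function('V')(W, Function('E')(2)), Add(56, 83)) = Mul(Mul(4, Add(1, Pow(2, 2), Mul(-3, 2))), Add(56, 83)) = Mul(Mul(4, Add(1, 4, -6)), 139) = Mul(Mul(4, -1), 139) = Mul(-4, 139) = -556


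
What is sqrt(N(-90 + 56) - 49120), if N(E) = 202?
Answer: I*sqrt(48918) ≈ 221.17*I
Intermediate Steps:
sqrt(N(-90 + 56) - 49120) = sqrt(202 - 49120) = sqrt(-48918) = I*sqrt(48918)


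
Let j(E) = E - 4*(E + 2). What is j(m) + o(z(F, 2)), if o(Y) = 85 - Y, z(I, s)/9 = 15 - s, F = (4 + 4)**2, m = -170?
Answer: 470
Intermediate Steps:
F = 64 (F = 8**2 = 64)
z(I, s) = 135 - 9*s (z(I, s) = 9*(15 - s) = 135 - 9*s)
j(E) = -8 - 3*E (j(E) = E - 4*(2 + E) = E - 2*(4 + 2*E) = E + (-8 - 4*E) = -8 - 3*E)
j(m) + o(z(F, 2)) = (-8 - 3*(-170)) + (85 - (135 - 9*2)) = (-8 + 510) + (85 - (135 - 18)) = 502 + (85 - 1*117) = 502 + (85 - 117) = 502 - 32 = 470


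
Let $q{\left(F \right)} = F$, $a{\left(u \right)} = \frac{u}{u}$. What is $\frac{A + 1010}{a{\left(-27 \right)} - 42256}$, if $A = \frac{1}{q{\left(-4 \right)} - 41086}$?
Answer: $- \frac{4611211}{192917550} \approx -0.023903$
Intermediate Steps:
$a{\left(u \right)} = 1$
$A = - \frac{1}{41090}$ ($A = \frac{1}{-4 - 41086} = \frac{1}{-41090} = - \frac{1}{41090} \approx -2.4337 \cdot 10^{-5}$)
$\frac{A + 1010}{a{\left(-27 \right)} - 42256} = \frac{- \frac{1}{41090} + 1010}{1 - 42256} = \frac{41500899}{41090 \left(-42255\right)} = \frac{41500899}{41090} \left(- \frac{1}{42255}\right) = - \frac{4611211}{192917550}$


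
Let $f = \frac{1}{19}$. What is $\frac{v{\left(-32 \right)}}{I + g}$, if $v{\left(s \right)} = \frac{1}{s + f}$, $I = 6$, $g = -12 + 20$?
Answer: $- \frac{19}{8498} \approx -0.0022358$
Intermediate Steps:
$f = \frac{1}{19} \approx 0.052632$
$g = 8$
$v{\left(s \right)} = \frac{1}{\frac{1}{19} + s}$ ($v{\left(s \right)} = \frac{1}{s + \frac{1}{19}} = \frac{1}{\frac{1}{19} + s}$)
$\frac{v{\left(-32 \right)}}{I + g} = \frac{19 \frac{1}{1 + 19 \left(-32\right)}}{6 + 8} = \frac{19 \frac{1}{1 - 608}}{14} = \frac{19 \frac{1}{-607}}{14} = \frac{19 \left(- \frac{1}{607}\right)}{14} = \frac{1}{14} \left(- \frac{19}{607}\right) = - \frac{19}{8498}$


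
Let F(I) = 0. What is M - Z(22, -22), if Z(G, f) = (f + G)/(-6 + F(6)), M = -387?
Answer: -387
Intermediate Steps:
Z(G, f) = -G/6 - f/6 (Z(G, f) = (f + G)/(-6 + 0) = (G + f)/(-6) = (G + f)*(-1/6) = -G/6 - f/6)
M - Z(22, -22) = -387 - (-1/6*22 - 1/6*(-22)) = -387 - (-11/3 + 11/3) = -387 - 1*0 = -387 + 0 = -387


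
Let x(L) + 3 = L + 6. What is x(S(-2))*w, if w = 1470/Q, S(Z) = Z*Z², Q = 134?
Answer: -3675/67 ≈ -54.851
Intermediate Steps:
S(Z) = Z³
x(L) = 3 + L (x(L) = -3 + (L + 6) = -3 + (6 + L) = 3 + L)
w = 735/67 (w = 1470/134 = 1470*(1/134) = 735/67 ≈ 10.970)
x(S(-2))*w = (3 + (-2)³)*(735/67) = (3 - 8)*(735/67) = -5*735/67 = -3675/67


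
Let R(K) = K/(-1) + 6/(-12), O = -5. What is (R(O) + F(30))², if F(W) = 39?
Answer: 7569/4 ≈ 1892.3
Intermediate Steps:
R(K) = -½ - K (R(K) = K*(-1) + 6*(-1/12) = -K - ½ = -½ - K)
(R(O) + F(30))² = ((-½ - 1*(-5)) + 39)² = ((-½ + 5) + 39)² = (9/2 + 39)² = (87/2)² = 7569/4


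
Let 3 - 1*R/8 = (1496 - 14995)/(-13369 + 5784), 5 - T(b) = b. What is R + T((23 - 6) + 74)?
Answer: -578262/7585 ≈ -76.238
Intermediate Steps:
T(b) = 5 - b
R = 74048/7585 (R = 24 - 8*(1496 - 14995)/(-13369 + 5784) = 24 - (-107992)/(-7585) = 24 - (-107992)*(-1)/7585 = 24 - 8*13499/7585 = 24 - 107992/7585 = 74048/7585 ≈ 9.7624)
R + T((23 - 6) + 74) = 74048/7585 + (5 - ((23 - 6) + 74)) = 74048/7585 + (5 - (17 + 74)) = 74048/7585 + (5 - 1*91) = 74048/7585 + (5 - 91) = 74048/7585 - 86 = -578262/7585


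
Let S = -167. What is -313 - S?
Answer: -146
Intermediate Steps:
-313 - S = -313 - 1*(-167) = -313 + 167 = -146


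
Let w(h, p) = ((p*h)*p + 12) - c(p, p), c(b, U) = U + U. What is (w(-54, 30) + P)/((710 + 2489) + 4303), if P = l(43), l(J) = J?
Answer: -48605/7502 ≈ -6.4789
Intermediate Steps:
P = 43
c(b, U) = 2*U
w(h, p) = 12 - 2*p + h*p**2 (w(h, p) = ((p*h)*p + 12) - 2*p = ((h*p)*p + 12) - 2*p = (h*p**2 + 12) - 2*p = (12 + h*p**2) - 2*p = 12 - 2*p + h*p**2)
(w(-54, 30) + P)/((710 + 2489) + 4303) = ((12 - 2*30 - 54*30**2) + 43)/((710 + 2489) + 4303) = ((12 - 60 - 54*900) + 43)/(3199 + 4303) = ((12 - 60 - 48600) + 43)/7502 = (-48648 + 43)*(1/7502) = -48605*1/7502 = -48605/7502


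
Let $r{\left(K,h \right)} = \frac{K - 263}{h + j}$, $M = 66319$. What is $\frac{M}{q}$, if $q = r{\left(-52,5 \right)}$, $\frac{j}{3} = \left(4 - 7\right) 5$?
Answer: $\frac{530552}{63} \approx 8421.5$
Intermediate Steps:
$j = -45$ ($j = 3 \left(4 - 7\right) 5 = 3 \left(\left(-3\right) 5\right) = 3 \left(-15\right) = -45$)
$r{\left(K,h \right)} = \frac{-263 + K}{-45 + h}$ ($r{\left(K,h \right)} = \frac{K - 263}{h - 45} = \frac{-263 + K}{-45 + h}$)
$q = \frac{63}{8}$ ($q = \frac{-263 - 52}{-45 + 5} = \frac{1}{-40} \left(-315\right) = \left(- \frac{1}{40}\right) \left(-315\right) = \frac{63}{8} \approx 7.875$)
$\frac{M}{q} = \frac{66319}{\frac{63}{8}} = 66319 \cdot \frac{8}{63} = \frac{530552}{63}$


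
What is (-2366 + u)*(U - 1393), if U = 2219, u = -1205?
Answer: -2949646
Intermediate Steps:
(-2366 + u)*(U - 1393) = (-2366 - 1205)*(2219 - 1393) = -3571*826 = -2949646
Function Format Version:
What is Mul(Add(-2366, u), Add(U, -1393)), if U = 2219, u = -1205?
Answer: -2949646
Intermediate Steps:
Mul(Add(-2366, u), Add(U, -1393)) = Mul(Add(-2366, -1205), Add(2219, -1393)) = Mul(-3571, 826) = -2949646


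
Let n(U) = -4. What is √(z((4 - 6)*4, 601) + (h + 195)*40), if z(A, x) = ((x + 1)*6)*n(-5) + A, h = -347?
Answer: 2*I*√5134 ≈ 143.3*I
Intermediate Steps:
z(A, x) = -24 + A - 24*x (z(A, x) = ((x + 1)*6)*(-4) + A = ((1 + x)*6)*(-4) + A = (6 + 6*x)*(-4) + A = (-24 - 24*x) + A = -24 + A - 24*x)
√(z((4 - 6)*4, 601) + (h + 195)*40) = √((-24 + (4 - 6)*4 - 24*601) + (-347 + 195)*40) = √((-24 - 2*4 - 14424) - 152*40) = √((-24 - 8 - 14424) - 6080) = √(-14456 - 6080) = √(-20536) = 2*I*√5134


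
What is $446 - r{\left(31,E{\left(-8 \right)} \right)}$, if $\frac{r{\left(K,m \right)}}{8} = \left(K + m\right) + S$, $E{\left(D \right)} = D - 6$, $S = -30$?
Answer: $550$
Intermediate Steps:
$E{\left(D \right)} = -6 + D$ ($E{\left(D \right)} = D - 6 = -6 + D$)
$r{\left(K,m \right)} = -240 + 8 K + 8 m$ ($r{\left(K,m \right)} = 8 \left(\left(K + m\right) - 30\right) = 8 \left(-30 + K + m\right) = -240 + 8 K + 8 m$)
$446 - r{\left(31,E{\left(-8 \right)} \right)} = 446 - \left(-240 + 8 \cdot 31 + 8 \left(-6 - 8\right)\right) = 446 - \left(-240 + 248 + 8 \left(-14\right)\right) = 446 - \left(-240 + 248 - 112\right) = 446 - -104 = 446 + 104 = 550$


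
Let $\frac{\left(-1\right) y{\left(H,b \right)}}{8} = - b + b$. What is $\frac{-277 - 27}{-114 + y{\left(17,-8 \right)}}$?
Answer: $\frac{8}{3} \approx 2.6667$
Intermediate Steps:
$y{\left(H,b \right)} = 0$ ($y{\left(H,b \right)} = - 8 \left(- b + b\right) = \left(-8\right) 0 = 0$)
$\frac{-277 - 27}{-114 + y{\left(17,-8 \right)}} = \frac{-277 - 27}{-114 + 0} = - \frac{304}{-114} = \left(-304\right) \left(- \frac{1}{114}\right) = \frac{8}{3}$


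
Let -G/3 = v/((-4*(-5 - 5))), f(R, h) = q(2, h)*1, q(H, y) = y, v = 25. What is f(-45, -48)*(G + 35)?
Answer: -1590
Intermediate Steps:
f(R, h) = h (f(R, h) = h*1 = h)
G = -15/8 (G = -75/((-4*(-5 - 5))) = -75/((-4*(-10))) = -75/40 = -3*5/8 = -15/8 ≈ -1.8750)
f(-45, -48)*(G + 35) = -48*(-15/8 + 35) = -48*265/8 = -1590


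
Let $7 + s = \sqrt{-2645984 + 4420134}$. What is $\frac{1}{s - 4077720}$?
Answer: $- \frac{4077727}{16627855712379} - \frac{5 \sqrt{70966}}{16627855712379} \approx -2.4531 \cdot 10^{-7}$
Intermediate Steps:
$s = -7 + 5 \sqrt{70966}$ ($s = -7 + \sqrt{-2645984 + 4420134} = -7 + \sqrt{1774150} = -7 + 5 \sqrt{70966} \approx 1325.0$)
$\frac{1}{s - 4077720} = \frac{1}{\left(-7 + 5 \sqrt{70966}\right) - 4077720} = \frac{1}{-4077727 + 5 \sqrt{70966}}$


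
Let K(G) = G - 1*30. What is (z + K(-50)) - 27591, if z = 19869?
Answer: -7802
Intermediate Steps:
K(G) = -30 + G (K(G) = G - 30 = -30 + G)
(z + K(-50)) - 27591 = (19869 + (-30 - 50)) - 27591 = (19869 - 80) - 27591 = 19789 - 27591 = -7802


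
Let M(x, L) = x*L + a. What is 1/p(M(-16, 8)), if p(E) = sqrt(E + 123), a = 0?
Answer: -I*sqrt(5)/5 ≈ -0.44721*I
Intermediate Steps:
M(x, L) = L*x (M(x, L) = x*L + 0 = L*x + 0 = L*x)
p(E) = sqrt(123 + E)
1/p(M(-16, 8)) = 1/(sqrt(123 + 8*(-16))) = 1/(sqrt(123 - 128)) = 1/(sqrt(-5)) = 1/(I*sqrt(5)) = -I*sqrt(5)/5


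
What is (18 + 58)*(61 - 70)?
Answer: -684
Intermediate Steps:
(18 + 58)*(61 - 70) = 76*(-9) = -684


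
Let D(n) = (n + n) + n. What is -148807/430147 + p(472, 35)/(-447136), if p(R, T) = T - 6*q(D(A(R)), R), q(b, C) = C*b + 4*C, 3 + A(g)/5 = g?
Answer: 8508190981959/192334208992 ≈ 44.237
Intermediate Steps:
A(g) = -15 + 5*g
D(n) = 3*n (D(n) = 2*n + n = 3*n)
q(b, C) = 4*C + C*b
p(R, T) = T - 6*R*(-41 + 15*R) (p(R, T) = T - 6*R*(4 + 3*(-15 + 5*R)) = T - 6*R*(4 + (-45 + 15*R)) = T - 6*R*(-41 + 15*R))
-148807/430147 + p(472, 35)/(-447136) = -148807/430147 + (35 - 6*472*(-41 + 15*472))/(-447136) = -148807*1/430147 + (35 - 6*472*(-41 + 7080))*(-1/447136) = -148807/430147 + (35 - 6*472*7039)*(-1/447136) = -148807/430147 + (35 - 19934448)*(-1/447136) = -148807/430147 - 19934413*(-1/447136) = -148807/430147 + 19934413/447136 = 8508190981959/192334208992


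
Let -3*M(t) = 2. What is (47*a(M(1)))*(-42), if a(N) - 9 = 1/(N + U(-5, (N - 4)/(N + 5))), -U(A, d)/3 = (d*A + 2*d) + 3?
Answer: -13336344/755 ≈ -17664.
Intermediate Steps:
M(t) = -⅔ (M(t) = -⅓*2 = -⅔)
U(A, d) = -9 - 6*d - 3*A*d (U(A, d) = -3*((d*A + 2*d) + 3) = -3*((A*d + 2*d) + 3) = -3*((2*d + A*d) + 3) = -3*(3 + 2*d + A*d) = -9 - 6*d - 3*A*d)
a(N) = 9 + 1/(-9 + N + 9*(-4 + N)/(5 + N)) (a(N) = 9 + 1/(N + (-9 - 6*(N - 4)/(N + 5) - 3*(-5)*(N - 4)/(N + 5))) = 9 + 1/(N + (-9 - 6*(-4 + N)/(5 + N) - 3*(-5)*(-4 + N)/(5 + N))) = 9 + 1/(N + (-9 - 6*(-4 + N)/(5 + N) + 15*(-4 + N)/(5 + N))) = 9 + 1/(N + (-9 + 9*(-4 + N)/(5 + N))) = 9 + 1/(-9 + N + 9*(-4 + N)/(5 + N)))
(47*a(M(1)))*(-42) = (47*((-724 + 9*(-⅔)² + 46*(-⅔))/(-81 + (-⅔)² + 5*(-⅔))))*(-42) = (47*((-724 + 9*(4/9) - 92/3)/(-81 + 4/9 - 10/3)))*(-42) = (47*((-724 + 4 - 92/3)/(-755/9)))*(-42) = (47*(-9/755*(-2252/3)))*(-42) = (47*(6756/755))*(-42) = (317532/755)*(-42) = -13336344/755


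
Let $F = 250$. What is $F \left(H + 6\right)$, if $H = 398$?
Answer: $101000$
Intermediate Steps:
$F \left(H + 6\right) = 250 \left(398 + 6\right) = 250 \cdot 404 = 101000$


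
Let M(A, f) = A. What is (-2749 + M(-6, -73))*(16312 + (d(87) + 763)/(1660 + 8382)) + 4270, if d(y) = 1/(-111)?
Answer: -25043946774220/557331 ≈ -4.4935e+7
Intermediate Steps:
d(y) = -1/111
(-2749 + M(-6, -73))*(16312 + (d(87) + 763)/(1660 + 8382)) + 4270 = (-2749 - 6)*(16312 + (-1/111 + 763)/(1660 + 8382)) + 4270 = -2755*(16312 + (84692/111)/10042) + 4270 = -2755*(16312 + (84692/111)*(1/10042)) + 4270 = -2755*(16312 + 42346/557331) + 4270 = -2755*9091225618/557331 + 4270 = -25046326577590/557331 + 4270 = -25043946774220/557331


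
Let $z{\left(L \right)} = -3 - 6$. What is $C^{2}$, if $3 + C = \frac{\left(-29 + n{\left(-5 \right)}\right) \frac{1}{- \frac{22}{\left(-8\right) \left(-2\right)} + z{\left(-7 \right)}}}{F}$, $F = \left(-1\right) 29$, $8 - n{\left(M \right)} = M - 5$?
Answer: $\frac{53421481}{5793649} \approx 9.2207$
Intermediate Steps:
$n{\left(M \right)} = 13 - M$ ($n{\left(M \right)} = 8 - \left(M - 5\right) = 8 - \left(-5 + M\right) = 13 - M$)
$F = -29$
$z{\left(L \right)} = -9$ ($z{\left(L \right)} = -3 - 6 = -9$)
$C = - \frac{7309}{2407}$ ($C = -3 + \frac{\left(-29 + \left(13 - -5\right)\right) \frac{1}{- \frac{22}{\left(-8\right) \left(-2\right)} - 9}}{-29} = -3 + \frac{-29 + \left(13 + 5\right)}{- \frac{22}{16} - 9} \left(- \frac{1}{29}\right) = -3 + \frac{-29 + 18}{\left(-22\right) \frac{1}{16} - 9} \left(- \frac{1}{29}\right) = -3 + - \frac{11}{- \frac{11}{8} - 9} \left(- \frac{1}{29}\right) = -3 + - \frac{11}{- \frac{83}{8}} \left(- \frac{1}{29}\right) = -3 + \left(-11\right) \left(- \frac{8}{83}\right) \left(- \frac{1}{29}\right) = -3 + \frac{88}{83} \left(- \frac{1}{29}\right) = -3 - \frac{88}{2407} = - \frac{7309}{2407} \approx -3.0366$)
$C^{2} = \left(- \frac{7309}{2407}\right)^{2} = \frac{53421481}{5793649}$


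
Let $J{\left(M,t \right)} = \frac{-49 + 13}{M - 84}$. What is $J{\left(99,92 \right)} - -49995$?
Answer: $\frac{249963}{5} \approx 49993.0$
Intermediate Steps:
$J{\left(M,t \right)} = - \frac{36}{-84 + M}$
$J{\left(99,92 \right)} - -49995 = - \frac{36}{-84 + 99} - -49995 = - \frac{36}{15} + 49995 = \left(-36\right) \frac{1}{15} + 49995 = - \frac{12}{5} + 49995 = \frac{249963}{5}$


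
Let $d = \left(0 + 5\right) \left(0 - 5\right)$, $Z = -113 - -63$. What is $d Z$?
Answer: $1250$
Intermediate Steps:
$Z = -50$ ($Z = -113 + 63 = -50$)
$d = -25$ ($d = 5 \left(0 - 5\right) = 5 \left(-5\right) = -25$)
$d Z = \left(-25\right) \left(-50\right) = 1250$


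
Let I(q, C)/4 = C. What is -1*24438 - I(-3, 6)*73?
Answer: -26190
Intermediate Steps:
I(q, C) = 4*C
-1*24438 - I(-3, 6)*73 = -1*24438 - 4*6*73 = -24438 - 24*73 = -24438 - 1*1752 = -24438 - 1752 = -26190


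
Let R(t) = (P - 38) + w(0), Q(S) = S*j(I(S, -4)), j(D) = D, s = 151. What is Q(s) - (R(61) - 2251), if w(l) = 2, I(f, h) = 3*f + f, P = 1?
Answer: 93490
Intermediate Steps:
I(f, h) = 4*f
Q(S) = 4*S² (Q(S) = S*(4*S) = 4*S²)
R(t) = -35 (R(t) = (1 - 38) + 2 = -37 + 2 = -35)
Q(s) - (R(61) - 2251) = 4*151² - (-35 - 2251) = 4*22801 - 1*(-2286) = 91204 + 2286 = 93490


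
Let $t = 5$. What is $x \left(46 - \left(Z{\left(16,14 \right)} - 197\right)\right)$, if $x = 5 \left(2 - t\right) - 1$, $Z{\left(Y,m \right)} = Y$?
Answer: $-3632$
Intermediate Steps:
$x = -16$ ($x = 5 \left(2 - 5\right) - 1 = 5 \left(-3\right) - 1 = -15 - 1 = -16$)
$x \left(46 - \left(Z{\left(16,14 \right)} - 197\right)\right) = - 16 \left(46 - \left(16 - 197\right)\right) = - 16 \left(46 - -181\right) = - 16 \left(46 + 181\right) = \left(-16\right) 227 = -3632$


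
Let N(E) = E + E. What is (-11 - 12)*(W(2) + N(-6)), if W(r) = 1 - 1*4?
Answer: 345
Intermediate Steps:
N(E) = 2*E
W(r) = -3 (W(r) = 1 - 4 = -3)
(-11 - 12)*(W(2) + N(-6)) = (-11 - 12)*(-3 + 2*(-6)) = -23*(-3 - 12) = -23*(-15) = 345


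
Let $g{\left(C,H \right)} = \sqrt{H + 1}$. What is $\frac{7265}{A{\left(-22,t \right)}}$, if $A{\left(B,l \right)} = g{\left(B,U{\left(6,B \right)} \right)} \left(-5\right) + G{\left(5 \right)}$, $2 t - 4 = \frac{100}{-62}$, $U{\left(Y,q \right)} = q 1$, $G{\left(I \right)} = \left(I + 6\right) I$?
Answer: $\frac{15983}{142} + \frac{1453 i \sqrt{21}}{142} \approx 112.56 + 46.891 i$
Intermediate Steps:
$G{\left(I \right)} = I \left(6 + I\right)$ ($G{\left(I \right)} = \left(6 + I\right) I = I \left(6 + I\right)$)
$U{\left(Y,q \right)} = q$
$g{\left(C,H \right)} = \sqrt{1 + H}$
$t = \frac{37}{31}$ ($t = 2 + \frac{100 \frac{1}{-62}}{2} = 2 + \frac{100 \left(- \frac{1}{62}\right)}{2} = 2 + \frac{1}{2} \left(- \frac{50}{31}\right) = 2 - \frac{25}{31} = \frac{37}{31} \approx 1.1935$)
$A{\left(B,l \right)} = 55 - 5 \sqrt{1 + B}$ ($A{\left(B,l \right)} = \sqrt{1 + B} \left(-5\right) + 5 \left(6 + 5\right) = - 5 \sqrt{1 + B} + 5 \cdot 11 = - 5 \sqrt{1 + B} + 55 = 55 - 5 \sqrt{1 + B}$)
$\frac{7265}{A{\left(-22,t \right)}} = \frac{7265}{55 - 5 \sqrt{1 - 22}} = \frac{7265}{55 - 5 \sqrt{-21}} = \frac{7265}{55 - 5 i \sqrt{21}}$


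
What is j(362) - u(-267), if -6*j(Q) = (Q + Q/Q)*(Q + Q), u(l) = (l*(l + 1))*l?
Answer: 18919072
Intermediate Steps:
u(l) = l²*(1 + l) (u(l) = (l*(1 + l))*l = l²*(1 + l))
j(Q) = -Q*(1 + Q)/3 (j(Q) = -(Q + Q/Q)*(Q + Q)/6 = -(Q + 1)*2*Q/6 = -(1 + Q)*2*Q/6 = -Q*(1 + Q)/3)
j(362) - u(-267) = -⅓*362*(1 + 362) - (-267)²*(1 - 267) = -⅓*362*363 - 71289*(-266) = -43802 - 1*(-18962874) = -43802 + 18962874 = 18919072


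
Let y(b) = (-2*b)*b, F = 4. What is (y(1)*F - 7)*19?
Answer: -285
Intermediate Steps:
y(b) = -2*b²
(y(1)*F - 7)*19 = (-2*1²*4 - 7)*19 = (-2*1*4 - 7)*19 = (-2*4 - 7)*19 = (-8 - 7)*19 = -15*19 = -285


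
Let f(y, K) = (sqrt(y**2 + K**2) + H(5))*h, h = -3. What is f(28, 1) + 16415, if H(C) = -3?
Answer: 16424 - 3*sqrt(785) ≈ 16340.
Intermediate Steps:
f(y, K) = 9 - 3*sqrt(K**2 + y**2) (f(y, K) = (sqrt(y**2 + K**2) - 3)*(-3) = (sqrt(K**2 + y**2) - 3)*(-3) = (-3 + sqrt(K**2 + y**2))*(-3) = 9 - 3*sqrt(K**2 + y**2))
f(28, 1) + 16415 = (9 - 3*sqrt(1**2 + 28**2)) + 16415 = (9 - 3*sqrt(1 + 784)) + 16415 = (9 - 3*sqrt(785)) + 16415 = 16424 - 3*sqrt(785)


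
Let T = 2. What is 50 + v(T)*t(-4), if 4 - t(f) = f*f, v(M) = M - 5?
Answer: 86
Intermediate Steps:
v(M) = -5 + M
t(f) = 4 - f² (t(f) = 4 - f*f = 4 - f²)
50 + v(T)*t(-4) = 50 + (-5 + 2)*(4 - 1*(-4)²) = 50 - 3*(4 - 1*16) = 50 - 3*(4 - 16) = 50 - 3*(-12) = 50 + 36 = 86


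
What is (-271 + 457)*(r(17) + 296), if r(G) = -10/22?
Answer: 604686/11 ≈ 54971.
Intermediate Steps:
r(G) = -5/11 (r(G) = -10*1/22 = -5/11)
(-271 + 457)*(r(17) + 296) = (-271 + 457)*(-5/11 + 296) = 186*(3251/11) = 604686/11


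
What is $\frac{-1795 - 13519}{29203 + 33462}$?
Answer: $- \frac{15314}{62665} \approx -0.24438$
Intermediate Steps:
$\frac{-1795 - 13519}{29203 + 33462} = - \frac{15314}{62665}$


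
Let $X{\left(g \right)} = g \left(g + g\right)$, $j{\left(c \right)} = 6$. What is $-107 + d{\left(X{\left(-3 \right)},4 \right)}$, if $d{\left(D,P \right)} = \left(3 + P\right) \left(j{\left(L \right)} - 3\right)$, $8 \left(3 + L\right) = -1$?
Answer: $-86$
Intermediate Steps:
$L = - \frac{25}{8}$ ($L = -3 + \frac{1}{8} \left(-1\right) = -3 - \frac{1}{8} = - \frac{25}{8} \approx -3.125$)
$X{\left(g \right)} = 2 g^{2}$ ($X{\left(g \right)} = g 2 g = 2 g^{2}$)
$d{\left(D,P \right)} = 9 + 3 P$ ($d{\left(D,P \right)} = \left(3 + P\right) \left(6 - 3\right) = \left(3 + P\right) 3 = 9 + 3 P$)
$-107 + d{\left(X{\left(-3 \right)},4 \right)} = -107 + \left(9 + 3 \cdot 4\right) = -107 + \left(9 + 12\right) = -107 + 21 = -86$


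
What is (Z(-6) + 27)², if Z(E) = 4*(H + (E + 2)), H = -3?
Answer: 1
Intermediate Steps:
Z(E) = -4 + 4*E (Z(E) = 4*(-3 + (E + 2)) = 4*(-3 + (2 + E)) = 4*(-1 + E) = -4 + 4*E)
(Z(-6) + 27)² = ((-4 + 4*(-6)) + 27)² = ((-4 - 24) + 27)² = (-28 + 27)² = (-1)² = 1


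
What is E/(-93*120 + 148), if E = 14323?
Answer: -14323/11012 ≈ -1.3007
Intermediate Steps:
E/(-93*120 + 148) = 14323/(-93*120 + 148) = 14323/(-11160 + 148) = 14323/(-11012) = 14323*(-1/11012) = -14323/11012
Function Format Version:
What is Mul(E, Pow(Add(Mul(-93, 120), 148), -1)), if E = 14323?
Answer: Rational(-14323, 11012) ≈ -1.3007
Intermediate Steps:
Mul(E, Pow(Add(Mul(-93, 120), 148), -1)) = Mul(14323, Pow(Add(Mul(-93, 120), 148), -1)) = Mul(14323, Pow(Add(-11160, 148), -1)) = Mul(14323, Pow(-11012, -1)) = Mul(14323, Rational(-1, 11012)) = Rational(-14323, 11012)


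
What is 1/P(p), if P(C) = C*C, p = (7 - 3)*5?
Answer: 1/400 ≈ 0.0025000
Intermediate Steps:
p = 20 (p = 4*5 = 20)
P(C) = C²
1/P(p) = 1/(20²) = 1/400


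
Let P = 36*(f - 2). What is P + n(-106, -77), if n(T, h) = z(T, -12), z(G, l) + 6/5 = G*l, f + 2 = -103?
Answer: -12906/5 ≈ -2581.2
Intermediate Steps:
f = -105 (f = -2 - 103 = -105)
z(G, l) = -6/5 + G*l
n(T, h) = -6/5 - 12*T (n(T, h) = -6/5 + T*(-12) = -6/5 - 12*T)
P = -3852 (P = 36*(-105 - 2) = 36*(-107) = -3852)
P + n(-106, -77) = -3852 + (-6/5 - 12*(-106)) = -3852 + (-6/5 + 1272) = -3852 + 6354/5 = -12906/5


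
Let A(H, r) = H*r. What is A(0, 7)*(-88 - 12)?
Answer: 0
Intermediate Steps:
A(0, 7)*(-88 - 12) = (0*7)*(-88 - 12) = 0*(-100) = 0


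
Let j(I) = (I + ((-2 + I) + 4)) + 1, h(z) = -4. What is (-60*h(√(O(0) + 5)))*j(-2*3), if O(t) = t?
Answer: -2160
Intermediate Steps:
j(I) = 3 + 2*I (j(I) = (I + (2 + I)) + 1 = (2 + 2*I) + 1 = 3 + 2*I)
(-60*h(√(O(0) + 5)))*j(-2*3) = (-60*(-4))*(3 + 2*(-2*3)) = 240*(3 + 2*(-6)) = 240*(3 - 12) = 240*(-9) = -2160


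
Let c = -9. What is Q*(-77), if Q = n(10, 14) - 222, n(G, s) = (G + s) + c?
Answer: 15939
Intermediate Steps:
n(G, s) = -9 + G + s (n(G, s) = (G + s) - 9 = -9 + G + s)
Q = -207 (Q = (-9 + 10 + 14) - 222 = 15 - 222 = -207)
Q*(-77) = -207*(-77) = 15939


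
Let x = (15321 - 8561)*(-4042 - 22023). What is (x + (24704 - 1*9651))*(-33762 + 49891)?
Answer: -2841677332763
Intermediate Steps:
x = -176199400 (x = 6760*(-26065) = -176199400)
(x + (24704 - 1*9651))*(-33762 + 49891) = (-176199400 + (24704 - 1*9651))*(-33762 + 49891) = (-176199400 + (24704 - 9651))*16129 = (-176199400 + 15053)*16129 = -176184347*16129 = -2841677332763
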